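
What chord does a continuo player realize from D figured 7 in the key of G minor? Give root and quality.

The figures 7 indicate a seventh chord in root position.
In root position the bass is the root, so the root is D.
The chord tones are D, F, A, C, giving D minor seventh.

D minor seventh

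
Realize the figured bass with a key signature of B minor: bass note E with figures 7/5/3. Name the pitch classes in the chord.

E, G, B, D

A third above E in this key is G.
A fifth above E in this key is B.
A seventh above E in this key is D.
Together with the bass E, this spells E minor seventh in root position.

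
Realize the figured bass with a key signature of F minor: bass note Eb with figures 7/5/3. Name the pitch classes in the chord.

A third above Eb in this key is G.
A fifth above Eb in this key is Bb.
A seventh above Eb in this key is Db.
Together with the bass Eb, this spells Eb dominant seventh in root position.

Eb, G, Bb, Db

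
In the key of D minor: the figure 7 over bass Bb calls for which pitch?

A

Counting 6 letter steps above Bb lands on A; in D minor, that letter is A.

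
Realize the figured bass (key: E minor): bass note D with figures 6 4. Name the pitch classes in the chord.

A fourth above D in this key is G.
A sixth above D in this key is B.
Together with the bass D, this spells G major in second inversion.

D, G, B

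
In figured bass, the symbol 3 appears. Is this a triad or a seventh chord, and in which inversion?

triad, root position

3 is shorthand for 5/3.
Intervals of 5/3 above the bass form a triad; the bass is the root, so this is root position.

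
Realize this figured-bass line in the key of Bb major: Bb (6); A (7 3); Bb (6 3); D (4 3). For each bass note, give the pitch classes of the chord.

Bb (6/3): Bb, D, G.
A (7/5/3): A, C, Eb, G.
Bb (6/3): Bb, D, G.
D (6/4/3): D, F, G, Bb.

Bb, D, G | A, C, Eb, G | Bb, D, G | D, F, G, Bb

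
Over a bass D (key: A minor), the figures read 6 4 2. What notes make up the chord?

D, E, G, B

A second above D in this key is E.
A fourth above D in this key is G.
A sixth above D in this key is B.
Together with the bass D, this spells E minor seventh in third inversion.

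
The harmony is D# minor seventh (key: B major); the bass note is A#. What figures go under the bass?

4/3

A# is the fifth of D# minor seventh, so the chord is in second inversion.
A seventh chord in second inversion is figured 6/4/3, conventionally abbreviated 4/3.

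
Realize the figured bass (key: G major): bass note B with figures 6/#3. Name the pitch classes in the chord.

A third above B in this key is D, raised to D# by the sharp.
A sixth above B in this key is G.
Together with the bass B, this spells G augmented in first inversion.

B, D#, G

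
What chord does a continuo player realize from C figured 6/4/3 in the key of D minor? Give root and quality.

F major seventh

The figures 6/4/3 indicate a seventh chord in second inversion.
In second inversion the root lies a fourth above the bass: a fourth above C in D minor is F.
The chord tones are C, E, F, A, giving F major seventh.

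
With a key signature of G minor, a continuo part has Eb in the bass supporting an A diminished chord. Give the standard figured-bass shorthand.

Eb is the fifth of A diminished, so the chord is in second inversion.
A triad in second inversion is figured 6/4, conventionally abbreviated 6/4.

6/4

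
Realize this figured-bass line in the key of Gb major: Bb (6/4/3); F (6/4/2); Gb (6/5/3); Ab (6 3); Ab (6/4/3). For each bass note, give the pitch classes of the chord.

Bb (6/4/3): Bb, Db, Eb, Gb.
F (6/4/2): F, Gb, Bb, Db.
Gb (6/5/3): Gb, Bb, Db, Eb.
Ab (6/3): Ab, Cb, F.
Ab (6/4/3): Ab, Cb, Db, F.

Bb, Db, Eb, Gb | F, Gb, Bb, Db | Gb, Bb, Db, Eb | Ab, Cb, F | Ab, Cb, Db, F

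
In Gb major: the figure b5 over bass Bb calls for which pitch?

Counting 4 letter steps above Bb lands on F; in Gb major, that letter is F.
The b5 figure lowers it a semitone, giving Fb.

Fb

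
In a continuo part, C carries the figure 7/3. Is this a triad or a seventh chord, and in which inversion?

seventh chord, root position

7/3 is shorthand for 7/5/3.
Intervals of 7/5/3 above the bass form a seventh chord; the bass is the root, so this is root position.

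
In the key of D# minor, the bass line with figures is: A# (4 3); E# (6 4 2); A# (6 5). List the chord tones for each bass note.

A# (6/4/3): A#, C#, D#, F#.
E# (6/4/2): E#, F#, A#, C#.
A# (6/5/3): A#, C#, E#, F#.

A#, C#, D#, F# | E#, F#, A#, C# | A#, C#, E#, F#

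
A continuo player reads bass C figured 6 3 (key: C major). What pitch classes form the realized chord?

C, E, A

A third above C in this key is E.
A sixth above C in this key is A.
Together with the bass C, this spells A minor in first inversion.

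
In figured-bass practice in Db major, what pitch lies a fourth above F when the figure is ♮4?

Counting 3 letter steps above F lands on B; in Db major, that letter is Bb.
The ♮4 figure makes it natural, giving B.

B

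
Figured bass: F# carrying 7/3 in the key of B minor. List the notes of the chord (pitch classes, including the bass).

F#, A, C#, E

The written figures 7/3 are shorthand for 7/5/3: the 5 is implied.
A third above F# in this key is A.
A fifth above F# in this key is C#.
A seventh above F# in this key is E.
Together with the bass F#, this spells F# minor seventh in root position.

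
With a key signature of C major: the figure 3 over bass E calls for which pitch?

G

Counting 2 letter steps above E lands on G; in C major, that letter is G.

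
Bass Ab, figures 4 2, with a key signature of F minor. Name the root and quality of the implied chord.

The figures 4 2 indicate a seventh chord in third inversion.
In third inversion the root lies a second above the bass: a second above Ab in F minor is Bb.
The chord tones are Ab, Bb, Db, F, giving Bb minor seventh.

Bb minor seventh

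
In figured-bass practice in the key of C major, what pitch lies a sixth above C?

A

Counting 5 letter steps above C lands on A; in C major, that letter is A.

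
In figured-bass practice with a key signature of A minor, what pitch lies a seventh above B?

Counting 6 letter steps above B lands on A; in A minor, that letter is A.

A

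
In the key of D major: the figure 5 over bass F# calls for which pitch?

C#

Counting 4 letter steps above F# lands on C; in D major, that letter is C#.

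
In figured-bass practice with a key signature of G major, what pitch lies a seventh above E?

D

Counting 6 letter steps above E lands on D; in G major, that letter is D.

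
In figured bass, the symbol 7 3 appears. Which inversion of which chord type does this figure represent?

seventh chord, root position

7 3 is shorthand for 7/5/3.
Intervals of 7/5/3 above the bass form a seventh chord; the bass is the root, so this is root position.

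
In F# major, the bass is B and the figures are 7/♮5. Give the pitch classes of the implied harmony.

The written figures 7/♮5 are shorthand for 7/5/3: the 3 is implied.
A third above B in this key is D#.
A fifth above B in this key is F#, made natural (F) by the ♮ figure.
A seventh above B in this key is A#.

B, D#, F, A#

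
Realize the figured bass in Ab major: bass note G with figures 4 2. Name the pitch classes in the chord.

The written figures 4 2 are shorthand for 6/4/2: the 6 is implied.
A second above G in this key is Ab.
A fourth above G in this key is C.
A sixth above G in this key is Eb.
Together with the bass G, this spells Ab major seventh in third inversion.

G, Ab, C, Eb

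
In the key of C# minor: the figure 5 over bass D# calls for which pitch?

Counting 4 letter steps above D# lands on A; in C# minor, that letter is A.

A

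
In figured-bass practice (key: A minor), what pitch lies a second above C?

Counting 1 letter step above C lands on D; in A minor, that letter is D.

D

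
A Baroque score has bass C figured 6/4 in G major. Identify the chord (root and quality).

The figures 6/4 indicate a triad in second inversion.
In second inversion the root lies a fourth above the bass: a fourth above C in G major is F#.
The chord tones are C, F#, A, giving F# diminished.

F# diminished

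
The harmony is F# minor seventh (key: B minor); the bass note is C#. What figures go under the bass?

C# is the fifth of F# minor seventh, so the chord is in second inversion.
A seventh chord in second inversion is figured 6/4/3, conventionally abbreviated 4/3.

4/3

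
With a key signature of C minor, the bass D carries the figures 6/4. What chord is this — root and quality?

G minor

The figures 6/4 indicate a triad in second inversion.
In second inversion the root lies a fourth above the bass: a fourth above D in C minor is G.
The chord tones are D, G, Bb, giving G minor.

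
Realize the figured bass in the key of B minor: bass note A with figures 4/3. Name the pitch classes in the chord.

A, C#, D, F#

The written figures 4/3 are shorthand for 6/4/3: the 6 is implied.
A third above A in this key is C#.
A fourth above A in this key is D.
A sixth above A in this key is F#.
Together with the bass A, this spells D major seventh in second inversion.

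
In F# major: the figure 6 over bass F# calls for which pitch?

Counting 5 letter steps above F# lands on D; in F# major, that letter is D#.

D#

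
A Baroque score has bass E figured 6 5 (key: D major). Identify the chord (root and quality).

C# half-diminished seventh

The figures 6 5 indicate a seventh chord in first inversion.
In first inversion the root lies a sixth above the bass: a sixth above E in D major is C#.
The chord tones are E, G, B, C#, giving C# half-diminished seventh.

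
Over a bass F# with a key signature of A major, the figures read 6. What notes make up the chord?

The written figures 6 are shorthand for 6/3: the 3 is implied.
A third above F# in this key is A.
A sixth above F# in this key is D.
Together with the bass F#, this spells D major in first inversion.

F#, A, D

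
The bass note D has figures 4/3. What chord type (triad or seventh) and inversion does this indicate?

seventh chord, second inversion

4/3 is shorthand for 6/4/3.
Intervals of 6/4/3 above the bass form a seventh chord; the bass is the fifth, so this is second inversion.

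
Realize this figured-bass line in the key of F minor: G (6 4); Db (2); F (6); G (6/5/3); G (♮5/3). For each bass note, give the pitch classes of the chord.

G (6/4): G, C, Eb.
Db (6/4/2): Db, Eb, G, Bb.
F (6/3): F, Ab, Db.
G (6/5/3): G, Bb, Db, Eb.
G (♮5/3): G, Bb, D.

G, C, Eb | Db, Eb, G, Bb | F, Ab, Db | G, Bb, Db, Eb | G, Bb, D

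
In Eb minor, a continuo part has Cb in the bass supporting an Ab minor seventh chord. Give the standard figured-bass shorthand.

Cb is the third of Ab minor seventh, so the chord is in first inversion.
A seventh chord in first inversion is figured 6/5/3, conventionally abbreviated 6/5.

6/5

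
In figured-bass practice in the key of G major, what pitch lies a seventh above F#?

E

Counting 6 letter steps above F# lands on E; in G major, that letter is E.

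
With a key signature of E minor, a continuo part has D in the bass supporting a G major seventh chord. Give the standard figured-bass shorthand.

4/3

D is the fifth of G major seventh, so the chord is in second inversion.
A seventh chord in second inversion is figured 6/4/3, conventionally abbreviated 4/3.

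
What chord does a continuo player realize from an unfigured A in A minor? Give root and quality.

A minor

An unfigured bass indicates a triad in root position.
In root position the bass is the root, so the root is A.
The chord tones are A, C, E, giving A minor.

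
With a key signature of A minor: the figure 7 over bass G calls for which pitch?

Counting 6 letter steps above G lands on F; in A minor, that letter is F.

F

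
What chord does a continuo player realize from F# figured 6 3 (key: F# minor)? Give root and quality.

D major

The figures 6 3 indicate a triad in first inversion.
In first inversion the root lies a sixth above the bass: a sixth above F# in F# minor is D.
The chord tones are F#, A, D, giving D major.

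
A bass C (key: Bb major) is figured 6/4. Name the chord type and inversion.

triad, second inversion

Intervals of 6/4 above the bass form a triad; the bass is the fifth, so this is second inversion.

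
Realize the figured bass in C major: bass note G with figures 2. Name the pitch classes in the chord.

G, A, C, E

The written figures 2 are shorthand for 6/4/2: the 6/4 are implied.
A second above G in this key is A.
A fourth above G in this key is C.
A sixth above G in this key is E.
Together with the bass G, this spells A minor seventh in third inversion.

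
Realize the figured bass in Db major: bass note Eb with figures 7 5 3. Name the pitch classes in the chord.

Eb, Gb, Bb, Db

A third above Eb in this key is Gb.
A fifth above Eb in this key is Bb.
A seventh above Eb in this key is Db.
Together with the bass Eb, this spells Eb minor seventh in root position.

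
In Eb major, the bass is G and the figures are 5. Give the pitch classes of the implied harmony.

The written figures 5 are shorthand for 5/3: the 3 is implied.
A third above G in this key is Bb.
A fifth above G in this key is D.
Together with the bass G, this spells G minor in root position.

G, Bb, D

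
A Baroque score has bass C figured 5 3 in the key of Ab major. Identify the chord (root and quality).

The figures 5 3 indicate a triad in root position.
In root position the bass is the root, so the root is C.
The chord tones are C, Eb, G, giving C minor.

C minor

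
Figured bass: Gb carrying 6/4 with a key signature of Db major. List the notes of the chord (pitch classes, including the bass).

A fourth above Gb in this key is C.
A sixth above Gb in this key is Eb.
Together with the bass Gb, this spells C diminished in second inversion.

Gb, C, Eb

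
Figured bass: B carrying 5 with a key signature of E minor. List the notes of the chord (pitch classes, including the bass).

The written figures 5 are shorthand for 5/3: the 3 is implied.
A third above B in this key is D.
A fifth above B in this key is F#.
Together with the bass B, this spells B minor in root position.

B, D, F#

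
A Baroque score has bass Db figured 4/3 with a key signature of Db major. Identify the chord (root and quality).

The figures 4/3 indicate a seventh chord in second inversion.
In second inversion the root lies a fourth above the bass: a fourth above Db in Db major is Gb.
The chord tones are Db, F, Gb, Bb, giving Gb major seventh.

Gb major seventh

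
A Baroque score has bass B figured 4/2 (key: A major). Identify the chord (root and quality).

C# minor seventh

The figures 4/2 indicate a seventh chord in third inversion.
In third inversion the root lies a second above the bass: a second above B in A major is C#.
The chord tones are B, C#, E, G#, giving C# minor seventh.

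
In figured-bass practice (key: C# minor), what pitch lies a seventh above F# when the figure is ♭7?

Eb

Counting 6 letter steps above F# lands on E; in C# minor, that letter is E.
The b7 figure lowers it a semitone, giving Eb.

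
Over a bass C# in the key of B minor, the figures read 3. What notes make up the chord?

The written figures 3 are shorthand for 5/3: the 5 is implied.
A third above C# in this key is E.
A fifth above C# in this key is G.
Together with the bass C#, this spells C# diminished in root position.

C#, E, G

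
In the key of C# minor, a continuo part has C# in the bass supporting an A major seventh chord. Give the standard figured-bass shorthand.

C# is the third of A major seventh, so the chord is in first inversion.
A seventh chord in first inversion is figured 6/5/3, conventionally abbreviated 6/5.

6/5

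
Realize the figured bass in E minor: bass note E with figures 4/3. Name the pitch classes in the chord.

The written figures 4/3 are shorthand for 6/4/3: the 6 is implied.
A third above E in this key is G.
A fourth above E in this key is A.
A sixth above E in this key is C.
Together with the bass E, this spells A minor seventh in second inversion.

E, G, A, C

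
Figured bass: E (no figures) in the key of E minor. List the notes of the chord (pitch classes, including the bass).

E, G, B

An unfigured bass implies 5/3.
A third above E in this key is G.
A fifth above E in this key is B.
Together with the bass E, this spells E minor in root position.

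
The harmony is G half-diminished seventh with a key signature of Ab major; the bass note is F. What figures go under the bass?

F is the seventh of G half-diminished seventh, so the chord is in third inversion.
A seventh chord in third inversion is figured 6/4/2, conventionally abbreviated 4/2.

4/2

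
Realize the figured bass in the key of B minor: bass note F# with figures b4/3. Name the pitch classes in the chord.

The written figures b4/3 are shorthand for 6/4/3: the 6 is implied.
A third above F# in this key is A.
A fourth above F# in this key is B, lowered to Bb by the flat.
A sixth above F# in this key is D.
Together with the bass F#, this spells Bb augmented major seventh in second inversion.

F#, A, Bb, D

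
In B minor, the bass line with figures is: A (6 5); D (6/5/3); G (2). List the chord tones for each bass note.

A (6/5/3): A, C#, E, F#.
D (6/5/3): D, F#, A, B.
G (6/4/2): G, A, C#, E.

A, C#, E, F# | D, F#, A, B | G, A, C#, E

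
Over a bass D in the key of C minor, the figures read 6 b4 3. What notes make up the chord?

D, F, Gb, Bb

A third above D in this key is F.
A fourth above D in this key is G, lowered to Gb by the flat.
A sixth above D in this key is Bb.
Together with the bass D, this spells Gb augmented major seventh in second inversion.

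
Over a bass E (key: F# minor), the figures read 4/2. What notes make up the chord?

The written figures 4/2 are shorthand for 6/4/2: the 6 is implied.
A second above E in this key is F#.
A fourth above E in this key is A.
A sixth above E in this key is C#.
Together with the bass E, this spells F# minor seventh in third inversion.

E, F#, A, C#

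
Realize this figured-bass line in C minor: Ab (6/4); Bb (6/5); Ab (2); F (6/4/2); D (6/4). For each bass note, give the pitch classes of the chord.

Ab (6/4): Ab, D, F.
Bb (6/5/3): Bb, D, F, G.
Ab (6/4/2): Ab, Bb, D, F.
F (6/4/2): F, G, Bb, D.
D (6/4): D, G, Bb.

Ab, D, F | Bb, D, F, G | Ab, Bb, D, F | F, G, Bb, D | D, G, Bb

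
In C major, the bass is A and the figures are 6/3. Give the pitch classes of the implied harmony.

A, C, F

A third above A in this key is C.
A sixth above A in this key is F.
Together with the bass A, this spells F major in first inversion.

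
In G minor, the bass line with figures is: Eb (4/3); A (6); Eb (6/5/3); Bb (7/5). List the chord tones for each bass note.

Eb (6/4/3): Eb, G, A, C.
A (6/3): A, C, F.
Eb (6/5/3): Eb, G, Bb, C.
Bb (7/5/3): Bb, D, F, A.

Eb, G, A, C | A, C, F | Eb, G, Bb, C | Bb, D, F, A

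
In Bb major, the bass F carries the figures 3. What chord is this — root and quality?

F major

The figures 3 indicate a triad in root position.
In root position the bass is the root, so the root is F.
The chord tones are F, A, C, giving F major.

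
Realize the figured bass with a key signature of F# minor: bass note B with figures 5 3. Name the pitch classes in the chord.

B, D, F#

A third above B in this key is D.
A fifth above B in this key is F#.
Together with the bass B, this spells B minor in root position.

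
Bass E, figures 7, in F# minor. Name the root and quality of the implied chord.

The figures 7 indicate a seventh chord in root position.
In root position the bass is the root, so the root is E.
The chord tones are E, G#, B, D, giving E dominant seventh.

E dominant seventh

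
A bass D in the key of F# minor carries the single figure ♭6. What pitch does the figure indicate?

Counting 5 letter steps above D lands on B; in F# minor, that letter is B.
The b6 figure lowers it a semitone, giving Bb.

Bb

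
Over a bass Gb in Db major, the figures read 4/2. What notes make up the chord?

The written figures 4/2 are shorthand for 6/4/2: the 6 is implied.
A second above Gb in this key is Ab.
A fourth above Gb in this key is C.
A sixth above Gb in this key is Eb.
Together with the bass Gb, this spells Ab dominant seventh in third inversion.

Gb, Ab, C, Eb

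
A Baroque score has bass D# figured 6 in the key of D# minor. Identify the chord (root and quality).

B major

The figures 6 indicate a triad in first inversion.
In first inversion the root lies a sixth above the bass: a sixth above D# in D# minor is B.
The chord tones are D#, F#, B, giving B major.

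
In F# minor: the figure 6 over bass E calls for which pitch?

Counting 5 letter steps above E lands on C; in F# minor, that letter is C#.

C#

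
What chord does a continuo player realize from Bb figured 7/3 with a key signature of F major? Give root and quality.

The figures 7/3 indicate a seventh chord in root position.
In root position the bass is the root, so the root is Bb.
The chord tones are Bb, D, F, A, giving Bb major seventh.

Bb major seventh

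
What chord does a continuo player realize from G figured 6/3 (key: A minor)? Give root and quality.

The figures 6/3 indicate a triad in first inversion.
In first inversion the root lies a sixth above the bass: a sixth above G in A minor is E.
The chord tones are G, B, E, giving E minor.

E minor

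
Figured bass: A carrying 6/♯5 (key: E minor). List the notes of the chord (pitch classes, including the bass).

The written figures 6/♯5 are shorthand for 6/5/3: the 3 is implied.
A third above A in this key is C.
A fifth above A in this key is E, raised to E# by the sharp.
A sixth above A in this key is F#.

A, C, E#, F#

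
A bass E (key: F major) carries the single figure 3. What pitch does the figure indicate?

G

Counting 2 letter steps above E lands on G; in F major, that letter is G.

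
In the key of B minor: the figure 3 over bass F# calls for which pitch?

Counting 2 letter steps above F# lands on A; in B minor, that letter is A.

A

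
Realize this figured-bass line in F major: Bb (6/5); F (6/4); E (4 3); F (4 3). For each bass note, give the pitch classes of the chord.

Bb, D, F, G | F, Bb, D | E, G, A, C | F, A, Bb, D

Bb (6/5/3): Bb, D, F, G.
F (6/4): F, Bb, D.
E (6/4/3): E, G, A, C.
F (6/4/3): F, A, Bb, D.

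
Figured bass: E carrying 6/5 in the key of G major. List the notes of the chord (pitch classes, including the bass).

E, G, B, C

The written figures 6/5 are shorthand for 6/5/3: the 3 is implied.
A third above E in this key is G.
A fifth above E in this key is B.
A sixth above E in this key is C.
Together with the bass E, this spells C major seventh in first inversion.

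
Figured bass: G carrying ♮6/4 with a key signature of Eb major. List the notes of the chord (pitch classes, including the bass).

G, C, E

A fourth above G in this key is C.
A sixth above G in this key is Eb, made natural (E) by the ♮ figure.
Together with the bass G, this spells C major in second inversion.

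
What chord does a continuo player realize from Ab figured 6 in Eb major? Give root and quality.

The figures 6 indicate a triad in first inversion.
In first inversion the root lies a sixth above the bass: a sixth above Ab in Eb major is F.
The chord tones are Ab, C, F, giving F minor.

F minor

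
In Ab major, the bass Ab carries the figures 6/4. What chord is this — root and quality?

The figures 6/4 indicate a triad in second inversion.
In second inversion the root lies a fourth above the bass: a fourth above Ab in Ab major is Db.
The chord tones are Ab, Db, F, giving Db major.

Db major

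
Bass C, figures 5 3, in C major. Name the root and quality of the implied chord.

C major

The figures 5 3 indicate a triad in root position.
In root position the bass is the root, so the root is C.
The chord tones are C, E, G, giving C major.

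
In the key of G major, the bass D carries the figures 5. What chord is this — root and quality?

The figures 5 indicate a triad in root position.
In root position the bass is the root, so the root is D.
The chord tones are D, F#, A, giving D major.

D major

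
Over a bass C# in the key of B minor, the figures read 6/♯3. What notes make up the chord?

A third above C# in this key is E, raised to E# by the sharp.
A sixth above C# in this key is A.
Together with the bass C#, this spells A augmented in first inversion.

C#, E#, A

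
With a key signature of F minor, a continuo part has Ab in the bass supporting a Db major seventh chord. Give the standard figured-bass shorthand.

4/3

Ab is the fifth of Db major seventh, so the chord is in second inversion.
A seventh chord in second inversion is figured 6/4/3, conventionally abbreviated 4/3.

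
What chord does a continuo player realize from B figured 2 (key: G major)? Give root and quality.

The figures 2 indicate a seventh chord in third inversion.
In third inversion the root lies a second above the bass: a second above B in G major is C.
The chord tones are B, C, E, G, giving C major seventh.

C major seventh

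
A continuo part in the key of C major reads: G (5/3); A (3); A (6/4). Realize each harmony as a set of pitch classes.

G (5/3): G, B, D.
A (5/3): A, C, E.
A (6/4): A, D, F.

G, B, D | A, C, E | A, D, F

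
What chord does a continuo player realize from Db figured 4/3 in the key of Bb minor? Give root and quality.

The figures 4/3 indicate a seventh chord in second inversion.
In second inversion the root lies a fourth above the bass: a fourth above Db in Bb minor is Gb.
The chord tones are Db, F, Gb, Bb, giving Gb major seventh.

Gb major seventh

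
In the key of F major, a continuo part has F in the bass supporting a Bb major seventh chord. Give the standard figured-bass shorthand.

4/3

F is the fifth of Bb major seventh, so the chord is in second inversion.
A seventh chord in second inversion is figured 6/4/3, conventionally abbreviated 4/3.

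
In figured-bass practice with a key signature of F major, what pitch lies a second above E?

F

Counting 1 letter step above E lands on F; in F major, that letter is F.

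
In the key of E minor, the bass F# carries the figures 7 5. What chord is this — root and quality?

The figures 7 5 indicate a seventh chord in root position.
In root position the bass is the root, so the root is F#.
The chord tones are F#, A, C, E, giving F# half-diminished seventh.

F# half-diminished seventh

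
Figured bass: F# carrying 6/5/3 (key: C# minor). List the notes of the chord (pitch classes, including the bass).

A third above F# in this key is A.
A fifth above F# in this key is C#.
A sixth above F# in this key is D#.
Together with the bass F#, this spells D# half-diminished seventh in first inversion.

F#, A, C#, D#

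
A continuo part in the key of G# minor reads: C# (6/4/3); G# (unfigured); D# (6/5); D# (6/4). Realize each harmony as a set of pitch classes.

C# (6/4/3): C#, E, F#, A#.
G# (5/3): G#, B, D#.
D# (6/5/3): D#, F#, A#, B.
D# (6/4): D#, G#, B.

C#, E, F#, A# | G#, B, D# | D#, F#, A#, B | D#, G#, B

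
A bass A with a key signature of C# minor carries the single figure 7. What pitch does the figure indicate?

G#

Counting 6 letter steps above A lands on G; in C# minor, that letter is G#.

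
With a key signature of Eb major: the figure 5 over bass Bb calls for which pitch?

F

Counting 4 letter steps above Bb lands on F; in Eb major, that letter is F.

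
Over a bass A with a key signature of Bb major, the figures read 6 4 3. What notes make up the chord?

A, C, D, F

A third above A in this key is C.
A fourth above A in this key is D.
A sixth above A in this key is F.
Together with the bass A, this spells D minor seventh in second inversion.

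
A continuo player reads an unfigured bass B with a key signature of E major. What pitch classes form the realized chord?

An unfigured bass implies 5/3.
A third above B in this key is D#.
A fifth above B in this key is F#.
Together with the bass B, this spells B major in root position.

B, D#, F#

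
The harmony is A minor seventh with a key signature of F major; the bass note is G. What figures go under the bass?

4/2

G is the seventh of A minor seventh, so the chord is in third inversion.
A seventh chord in third inversion is figured 6/4/2, conventionally abbreviated 4/2.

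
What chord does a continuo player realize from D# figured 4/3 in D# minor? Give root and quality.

G# minor seventh

The figures 4/3 indicate a seventh chord in second inversion.
In second inversion the root lies a fourth above the bass: a fourth above D# in D# minor is G#.
The chord tones are D#, F#, G#, B, giving G# minor seventh.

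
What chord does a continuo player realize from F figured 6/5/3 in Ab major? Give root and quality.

Db major seventh

The figures 6/5/3 indicate a seventh chord in first inversion.
In first inversion the root lies a sixth above the bass: a sixth above F in Ab major is Db.
The chord tones are F, Ab, C, Db, giving Db major seventh.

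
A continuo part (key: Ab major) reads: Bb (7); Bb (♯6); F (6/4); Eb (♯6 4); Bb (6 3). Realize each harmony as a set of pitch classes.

Bb (7/5/3): Bb, Db, F, Ab.
Bb (#6/3): Bb, Db, G#.
F (6/4): F, Bb, Db.
Eb (#6/4): Eb, Ab, C#.
Bb (6/3): Bb, Db, G.

Bb, Db, F, Ab | Bb, Db, G# | F, Bb, Db | Eb, Ab, C# | Bb, Db, G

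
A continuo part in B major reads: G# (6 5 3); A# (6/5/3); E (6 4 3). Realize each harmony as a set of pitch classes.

G#, B, D#, E | A#, C#, E, F# | E, G#, A#, C#

G# (6/5/3): G#, B, D#, E.
A# (6/5/3): A#, C#, E, F#.
E (6/4/3): E, G#, A#, C#.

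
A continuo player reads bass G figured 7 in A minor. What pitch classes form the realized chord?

G, B, D, F

The written figures 7 are shorthand for 7/5/3: the 5/3 are implied.
A third above G in this key is B.
A fifth above G in this key is D.
A seventh above G in this key is F.
Together with the bass G, this spells G dominant seventh in root position.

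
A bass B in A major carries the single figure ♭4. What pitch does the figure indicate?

Eb

Counting 3 letter steps above B lands on E; in A major, that letter is E.
The b4 figure lowers it a semitone, giving Eb.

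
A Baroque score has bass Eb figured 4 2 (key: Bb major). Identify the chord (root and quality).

The figures 4 2 indicate a seventh chord in third inversion.
In third inversion the root lies a second above the bass: a second above Eb in Bb major is F.
The chord tones are Eb, F, A, C, giving F dominant seventh.

F dominant seventh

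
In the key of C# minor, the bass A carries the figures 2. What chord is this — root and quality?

The figures 2 indicate a seventh chord in third inversion.
In third inversion the root lies a second above the bass: a second above A in C# minor is B.
The chord tones are A, B, D#, F#, giving B dominant seventh.

B dominant seventh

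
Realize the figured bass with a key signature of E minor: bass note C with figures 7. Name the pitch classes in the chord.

C, E, G, B

The written figures 7 are shorthand for 7/5/3: the 5/3 are implied.
A third above C in this key is E.
A fifth above C in this key is G.
A seventh above C in this key is B.
Together with the bass C, this spells C major seventh in root position.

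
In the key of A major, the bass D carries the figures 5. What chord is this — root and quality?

The figures 5 indicate a triad in root position.
In root position the bass is the root, so the root is D.
The chord tones are D, F#, A, giving D major.

D major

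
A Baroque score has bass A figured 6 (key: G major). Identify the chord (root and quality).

The figures 6 indicate a triad in first inversion.
In first inversion the root lies a sixth above the bass: a sixth above A in G major is F#.
The chord tones are A, C, F#, giving F# diminished.

F# diminished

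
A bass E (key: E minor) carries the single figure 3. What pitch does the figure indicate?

G

Counting 2 letter steps above E lands on G; in E minor, that letter is G.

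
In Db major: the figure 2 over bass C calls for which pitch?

Db

Counting 1 letter step above C lands on D; in Db major, that letter is Db.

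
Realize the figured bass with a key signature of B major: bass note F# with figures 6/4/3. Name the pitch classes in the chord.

A third above F# in this key is A#.
A fourth above F# in this key is B.
A sixth above F# in this key is D#.
Together with the bass F#, this spells B major seventh in second inversion.

F#, A#, B, D#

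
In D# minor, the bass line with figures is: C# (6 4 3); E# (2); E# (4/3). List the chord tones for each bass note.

C# (6/4/3): C#, E#, F#, A#.
E# (6/4/2): E#, F#, A#, C#.
E# (6/4/3): E#, G#, A#, C#.

C#, E#, F#, A# | E#, F#, A#, C# | E#, G#, A#, C#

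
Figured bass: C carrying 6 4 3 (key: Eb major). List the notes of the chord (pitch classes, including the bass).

A third above C in this key is Eb.
A fourth above C in this key is F.
A sixth above C in this key is Ab.
Together with the bass C, this spells F minor seventh in second inversion.

C, Eb, F, Ab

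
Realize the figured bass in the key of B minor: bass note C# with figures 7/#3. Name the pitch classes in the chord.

The written figures 7/#3 are shorthand for 7/5/3: the 5 is implied.
A third above C# in this key is E, raised to E# by the sharp.
A fifth above C# in this key is G.
A seventh above C# in this key is B.

C#, E#, G, B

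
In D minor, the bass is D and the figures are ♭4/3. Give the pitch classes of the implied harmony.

The written figures ♭4/3 are shorthand for 6/4/3: the 6 is implied.
A third above D in this key is F.
A fourth above D in this key is G, lowered to Gb by the flat.
A sixth above D in this key is Bb.
Together with the bass D, this spells Gb augmented major seventh in second inversion.

D, F, Gb, Bb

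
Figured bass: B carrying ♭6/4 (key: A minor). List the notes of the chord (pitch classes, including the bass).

B, E, Gb

A fourth above B in this key is E.
A sixth above B in this key is G, lowered to Gb by the flat.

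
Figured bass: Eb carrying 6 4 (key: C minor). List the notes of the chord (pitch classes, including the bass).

A fourth above Eb in this key is Ab.
A sixth above Eb in this key is C.
Together with the bass Eb, this spells Ab major in second inversion.

Eb, Ab, C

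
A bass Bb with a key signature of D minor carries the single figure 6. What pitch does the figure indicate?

G

Counting 5 letter steps above Bb lands on G; in D minor, that letter is G.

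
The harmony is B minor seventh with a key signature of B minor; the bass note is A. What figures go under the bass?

4/2

A is the seventh of B minor seventh, so the chord is in third inversion.
A seventh chord in third inversion is figured 6/4/2, conventionally abbreviated 4/2.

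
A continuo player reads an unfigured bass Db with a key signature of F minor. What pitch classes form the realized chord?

An unfigured bass implies 5/3.
A third above Db in this key is F.
A fifth above Db in this key is Ab.
Together with the bass Db, this spells Db major in root position.

Db, F, Ab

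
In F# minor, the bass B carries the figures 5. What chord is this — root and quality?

The figures 5 indicate a triad in root position.
In root position the bass is the root, so the root is B.
The chord tones are B, D, F#, giving B minor.

B minor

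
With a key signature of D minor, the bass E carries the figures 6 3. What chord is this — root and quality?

C major

The figures 6 3 indicate a triad in first inversion.
In first inversion the root lies a sixth above the bass: a sixth above E in D minor is C.
The chord tones are E, G, C, giving C major.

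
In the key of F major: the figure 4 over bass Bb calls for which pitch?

Counting 3 letter steps above Bb lands on E; in F major, that letter is E.

E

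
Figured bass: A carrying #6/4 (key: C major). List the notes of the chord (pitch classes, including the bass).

A, D, F#

A fourth above A in this key is D.
A sixth above A in this key is F, raised to F# by the sharp.
Together with the bass A, this spells D major in second inversion.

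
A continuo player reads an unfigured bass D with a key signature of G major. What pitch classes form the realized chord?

An unfigured bass implies 5/3.
A third above D in this key is F#.
A fifth above D in this key is A.
Together with the bass D, this spells D major in root position.

D, F#, A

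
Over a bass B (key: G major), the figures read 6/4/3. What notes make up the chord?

A third above B in this key is D.
A fourth above B in this key is E.
A sixth above B in this key is G.
Together with the bass B, this spells E minor seventh in second inversion.

B, D, E, G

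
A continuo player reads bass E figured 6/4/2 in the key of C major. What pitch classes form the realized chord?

E, F, A, C

A second above E in this key is F.
A fourth above E in this key is A.
A sixth above E in this key is C.
Together with the bass E, this spells F major seventh in third inversion.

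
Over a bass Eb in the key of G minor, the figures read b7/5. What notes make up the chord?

Eb, G, Bb, Db

The written figures b7/5 are shorthand for 7/5/3: the 3 is implied.
A third above Eb in this key is G.
A fifth above Eb in this key is Bb.
A seventh above Eb in this key is D, lowered to Db by the flat.
Together with the bass Eb, this spells Eb dominant seventh in root position.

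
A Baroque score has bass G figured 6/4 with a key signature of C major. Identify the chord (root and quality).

The figures 6/4 indicate a triad in second inversion.
In second inversion the root lies a fourth above the bass: a fourth above G in C major is C.
The chord tones are G, C, E, giving C major.

C major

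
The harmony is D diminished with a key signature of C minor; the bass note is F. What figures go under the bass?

6

F is the third of D diminished, so the chord is in first inversion.
A triad in first inversion is figured 6/3, conventionally abbreviated 6.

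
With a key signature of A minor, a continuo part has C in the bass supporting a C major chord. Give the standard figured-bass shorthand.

C is the root of C major, so the chord is in root position.
A triad in root position is figured 5/3, conventionally abbreviated (no figures — root-position triad).

no figures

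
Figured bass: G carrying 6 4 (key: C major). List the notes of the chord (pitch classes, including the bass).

A fourth above G in this key is C.
A sixth above G in this key is E.
Together with the bass G, this spells C major in second inversion.

G, C, E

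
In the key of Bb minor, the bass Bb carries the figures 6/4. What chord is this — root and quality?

The figures 6/4 indicate a triad in second inversion.
In second inversion the root lies a fourth above the bass: a fourth above Bb in Bb minor is Eb.
The chord tones are Bb, Eb, Gb, giving Eb minor.

Eb minor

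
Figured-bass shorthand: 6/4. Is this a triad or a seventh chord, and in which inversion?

Intervals of 6/4 above the bass form a triad; the bass is the fifth, so this is second inversion.

triad, second inversion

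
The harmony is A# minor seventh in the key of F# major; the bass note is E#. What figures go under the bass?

4/3

E# is the fifth of A# minor seventh, so the chord is in second inversion.
A seventh chord in second inversion is figured 6/4/3, conventionally abbreviated 4/3.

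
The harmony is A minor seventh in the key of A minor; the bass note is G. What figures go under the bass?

G is the seventh of A minor seventh, so the chord is in third inversion.
A seventh chord in third inversion is figured 6/4/2, conventionally abbreviated 4/2.

4/2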